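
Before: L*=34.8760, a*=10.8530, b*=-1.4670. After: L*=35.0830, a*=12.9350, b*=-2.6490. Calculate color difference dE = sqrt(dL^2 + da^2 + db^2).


dL = 0.2070, da = 2.0820, db = -1.1820
dE = sqrt(0.2070^2 + 2.0820^2 + (-1.1820)^2) = 2.4031


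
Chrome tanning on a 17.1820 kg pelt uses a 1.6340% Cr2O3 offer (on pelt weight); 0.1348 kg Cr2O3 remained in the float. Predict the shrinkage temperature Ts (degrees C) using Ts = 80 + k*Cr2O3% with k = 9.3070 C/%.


Offered = pelt * offer_pct / 100 = 17.1820 * 1.6340 / 100 = 0.2808 kg
Uptake = offered - residual = 0.2808 - 0.1348 = 0.1460 kg
Cr2O3% on pelt = uptake / pelt * 100 = 0.1460 / 17.1820 * 100 = 0.8495 %
Ts = 80 + k * Cr2O3% = 80 + 9.3070 * 0.8495 = 87.9059 C


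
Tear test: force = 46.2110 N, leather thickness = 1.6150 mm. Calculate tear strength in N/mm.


Formula: Tear strength = force / thickness
Substituting: Tear strength = 46.2110 / 1.6150
Result: 28.6136 N/mm


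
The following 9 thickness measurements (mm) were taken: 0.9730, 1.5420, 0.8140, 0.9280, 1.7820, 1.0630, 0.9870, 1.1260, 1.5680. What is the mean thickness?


Formula: Average = sum / n
Substituting: Average = 10.7830 / 9
Result: 1.1981 mm


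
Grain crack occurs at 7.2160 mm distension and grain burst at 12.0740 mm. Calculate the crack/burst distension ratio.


Formula: Ratio = crack / burst
Substituting: Ratio = 7.2160 / 12.0740
Result: 0.5976


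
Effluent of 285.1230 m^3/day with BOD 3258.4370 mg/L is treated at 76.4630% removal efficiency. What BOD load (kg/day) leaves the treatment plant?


Load_in = volume * conc / 1000 = 285.1230 * 3258.4370 / 1000 = 929.0553 kg/day
Removed = Load_in * eff / 100 = 929.0553 * 76.4630 / 100 = 710.3836 kg/day
Load_out = Load_in - Removed = 929.0553 - 710.3836 = 218.6718 kg/day


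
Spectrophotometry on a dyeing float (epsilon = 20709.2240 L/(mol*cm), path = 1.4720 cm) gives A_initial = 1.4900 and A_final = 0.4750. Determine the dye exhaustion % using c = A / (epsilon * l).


c_initial = A_i / (epsilon * l) = 1.4900 / (20709.2240 * 1.4720) = 4.8878e-05 mol/L
c_final = A_f / (epsilon * l) = 0.4750 / (20709.2240 * 1.4720) = 1.5582e-05 mol/L
Exhaustion = (c_initial - c_final) / c_initial * 100 = (4.8878e-05 - 1.5582e-05) / 4.8878e-05 * 100 = 68.1208 %


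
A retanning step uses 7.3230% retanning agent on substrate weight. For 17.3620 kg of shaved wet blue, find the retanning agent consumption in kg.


Formula: Retan = substrate * pct / 100
Substituting: Retan = 17.3620 * 7.3230 / 100
Result: 1.2714 kg


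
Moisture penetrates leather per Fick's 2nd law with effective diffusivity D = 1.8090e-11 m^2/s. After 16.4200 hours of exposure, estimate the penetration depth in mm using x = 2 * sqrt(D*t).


t = 16.4200 hr * 3600 = 59112.0000 s
D * t = 1.8090e-11 * 59112.0000 = 1.0693e-06
x = 2 * sqrt(D*t) = 2 * sqrt(1.0693e-06) = 0.00206817 m = 2.0682 mm


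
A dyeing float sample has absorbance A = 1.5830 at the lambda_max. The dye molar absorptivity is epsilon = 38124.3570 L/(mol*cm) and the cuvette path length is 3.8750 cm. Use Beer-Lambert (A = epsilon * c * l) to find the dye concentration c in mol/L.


Formula: c = A / (epsilon * l)
Substituting: c = 1.5830 / (38124.3570 * 3.8750)
Result: 1.0715e-05 mol/L


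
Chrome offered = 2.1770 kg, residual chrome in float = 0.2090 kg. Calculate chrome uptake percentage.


Formula: Uptake = (offered - residual) / offered * 100
Substituting: Uptake = (2.1770 - 0.2090) / 2.1770 * 100
Result: 90.3996 %


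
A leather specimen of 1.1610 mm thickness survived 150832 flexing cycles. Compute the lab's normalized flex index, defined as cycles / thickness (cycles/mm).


Formula: Index = cycles / thickness
Substituting: Index = 150832 / 1.1610
Result: 129915.5900 cycles/mm


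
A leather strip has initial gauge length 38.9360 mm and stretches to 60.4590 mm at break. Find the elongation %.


Formula: Elongation = (Lf - L0) / L0 * 100
Substituting: Elongation = (60.4590 - 38.9360) / 38.9360 * 100
Result: 55.2779 %


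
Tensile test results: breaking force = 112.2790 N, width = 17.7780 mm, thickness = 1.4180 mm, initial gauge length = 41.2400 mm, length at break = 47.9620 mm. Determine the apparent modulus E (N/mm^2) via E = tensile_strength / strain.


TS = F / (w * t) = 112.2790 / (17.7780 * 1.4180) = 4.4539 N/mm^2
strain = (Lf - L0) / L0 = (47.9620 - 41.2400) / 41.2400 = 0.1630
E = TS / strain = 4.4539 / 0.1630 = 27.3250 N/mm^2


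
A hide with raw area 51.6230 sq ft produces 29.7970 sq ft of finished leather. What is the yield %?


Formula: Yield = finished / raw * 100
Substituting: Yield = 29.7970 / 51.6230 * 100
Result: 57.7204 %


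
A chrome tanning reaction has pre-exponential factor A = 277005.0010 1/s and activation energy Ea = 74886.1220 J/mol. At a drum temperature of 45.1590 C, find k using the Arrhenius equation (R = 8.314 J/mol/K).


T_K = T_C + 273.15 = 45.1590 + 273.15 = 318.3090 K
exponent = -Ea / (R * T_K) = -74886.1220 / (8.314 * 318.3090) = -28.2971
k = A * exp(exponent) = 277005.0010 * exp(-28.2971) = 1.4230e-07 1/s


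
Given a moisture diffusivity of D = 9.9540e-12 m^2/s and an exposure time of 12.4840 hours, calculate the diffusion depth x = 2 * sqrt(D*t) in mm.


t = 12.4840 hr * 3600 = 44942.4000 s
D * t = 9.9540e-12 * 44942.4000 = 4.4736e-07
x = 2 * sqrt(D*t) = 2 * sqrt(4.4736e-07) = 0.00133769 m = 1.3377 mm


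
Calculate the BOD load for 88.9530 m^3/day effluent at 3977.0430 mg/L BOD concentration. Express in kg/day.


Formula: BOD_load = volume * conc / 1000
Substituting: BOD_load = 88.9530 * 3977.0430 / 1000
Result: 353.7699 kg/day


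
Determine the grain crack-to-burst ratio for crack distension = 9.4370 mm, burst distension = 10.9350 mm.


Formula: Ratio = crack / burst
Substituting: Ratio = 9.4370 / 10.9350
Result: 0.8630


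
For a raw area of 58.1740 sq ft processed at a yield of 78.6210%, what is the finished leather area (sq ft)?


Formula: finished = raw * yield / 100
Substituting: finished = 58.1740 * 78.6210 / 100
Result: 45.7370 sq ft


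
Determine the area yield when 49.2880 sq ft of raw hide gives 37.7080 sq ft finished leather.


Formula: Yield = finished / raw * 100
Substituting: Yield = 37.7080 / 49.2880 * 100
Result: 76.5054 %


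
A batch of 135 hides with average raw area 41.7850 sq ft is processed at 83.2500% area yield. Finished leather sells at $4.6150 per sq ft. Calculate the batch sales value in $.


Raw_total = N * avg_area = 135 * 41.7850 = 5640.9750 sq ft
Finished = Raw_total * yield / 100 = 5640.9750 * 83.2500 / 100 = 4696.1117 sq ft
Value = Finished * price = 4696.1117 * 4.6150 = 21672.5554 $


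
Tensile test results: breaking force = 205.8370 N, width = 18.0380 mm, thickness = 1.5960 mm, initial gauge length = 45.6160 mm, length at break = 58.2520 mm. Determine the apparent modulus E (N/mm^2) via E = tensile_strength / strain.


TS = F / (w * t) = 205.8370 / (18.0380 * 1.5960) = 7.1499 N/mm^2
strain = (Lf - L0) / L0 = (58.2520 - 45.6160) / 45.6160 = 0.2770
E = TS / strain = 7.1499 / 0.2770 = 25.8113 N/mm^2


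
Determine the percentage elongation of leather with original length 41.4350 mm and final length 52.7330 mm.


Formula: Elongation = (Lf - L0) / L0 * 100
Substituting: Elongation = (52.7330 - 41.4350) / 41.4350 * 100
Result: 27.2668 %


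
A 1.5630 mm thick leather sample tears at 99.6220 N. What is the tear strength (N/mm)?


Formula: Tear strength = force / thickness
Substituting: Tear strength = 99.6220 / 1.5630
Result: 63.7377 N/mm


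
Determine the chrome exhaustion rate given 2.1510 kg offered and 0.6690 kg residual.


Formula: Uptake = (offered - residual) / offered * 100
Substituting: Uptake = (2.1510 - 0.6690) / 2.1510 * 100
Result: 68.8982 %


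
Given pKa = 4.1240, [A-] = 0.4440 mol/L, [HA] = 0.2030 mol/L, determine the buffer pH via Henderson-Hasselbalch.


ratio = [A-] / [HA] = 0.4440 / 0.2030 = 2.1872
log10(ratio) = 0.3399
pH = pKa + log10(ratio) = 4.1240 + 0.3399 = 4.4639


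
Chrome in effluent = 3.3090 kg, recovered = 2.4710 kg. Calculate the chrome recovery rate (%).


Formula: Recovery = recovered / input * 100
Substituting: Recovery = 2.4710 / 3.3090 * 100
Result: 74.6751 %


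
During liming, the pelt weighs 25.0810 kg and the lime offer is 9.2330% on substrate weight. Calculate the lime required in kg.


Formula: Lime = substrate * pct / 100
Substituting: Lime = 25.0810 * 9.2330 / 100
Result: 2.3157 kg


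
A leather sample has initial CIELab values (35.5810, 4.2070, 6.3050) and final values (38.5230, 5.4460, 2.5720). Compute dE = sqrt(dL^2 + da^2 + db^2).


dL = 2.9420, da = 1.2390, db = -3.7330
dE = sqrt(2.9420^2 + 1.2390^2 + (-3.7330)^2) = 4.9118


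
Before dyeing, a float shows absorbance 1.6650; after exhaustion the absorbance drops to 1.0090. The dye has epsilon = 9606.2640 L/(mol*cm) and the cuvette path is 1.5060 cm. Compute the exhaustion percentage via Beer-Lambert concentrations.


c_initial = A_i / (epsilon * l) = 1.6650 / (9606.2640 * 1.5060) = 1.1509e-04 mol/L
c_final = A_f / (epsilon * l) = 1.0090 / (9606.2640 * 1.5060) = 6.9745e-05 mol/L
Exhaustion = (c_initial - c_final) / c_initial * 100 = (1.1509e-04 - 6.9745e-05) / 1.1509e-04 * 100 = 39.3994 %


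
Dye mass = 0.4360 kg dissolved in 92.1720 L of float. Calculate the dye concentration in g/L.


Formula: Conc = dye_mass(kg) / volume(L) * 1000
Substituting: Conc = 0.4360 / 92.1720 * 1000
Result: 4.7303 g/L


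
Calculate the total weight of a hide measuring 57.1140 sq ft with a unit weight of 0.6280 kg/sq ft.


Formula: Weight = area * weight_per_sqft
Substituting: Weight = 57.1140 * 0.6280
Result: 35.8676 kg


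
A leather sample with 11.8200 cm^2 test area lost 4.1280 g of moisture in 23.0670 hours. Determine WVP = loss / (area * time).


Formula: WVP = loss / (area * time)
Substituting: WVP = 4.1280 / (11.8200 * 23.0670)
Result: 0.0151402 g/(cm^2*hr)


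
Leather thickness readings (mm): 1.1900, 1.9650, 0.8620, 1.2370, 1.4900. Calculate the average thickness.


Formula: Average = sum / n
Substituting: Average = 6.7440 / 5
Result: 1.3488 mm


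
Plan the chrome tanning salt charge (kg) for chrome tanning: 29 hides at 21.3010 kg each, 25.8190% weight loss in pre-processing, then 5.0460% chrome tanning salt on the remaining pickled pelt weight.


Total_raw = N * avg_wt = 29 * 21.3010 = 617.7290 kg
Substrate = Total_raw * (1 - loss/100) = 617.7290 * (1 - 25.8190/100) = 458.2375 kg
Chrome = Substrate * pct / 100 = 458.2375 * 5.0460 / 100 = 23.1227 kg


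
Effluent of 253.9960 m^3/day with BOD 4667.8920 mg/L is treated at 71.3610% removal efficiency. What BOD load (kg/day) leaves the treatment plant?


Load_in = volume * conc / 1000 = 253.9960 * 4667.8920 / 1000 = 1185.6259 kg/day
Removed = Load_in * eff / 100 = 1185.6259 * 71.3610 / 100 = 846.0745 kg/day
Load_out = Load_in - Removed = 1185.6259 - 846.0745 = 339.5514 kg/day


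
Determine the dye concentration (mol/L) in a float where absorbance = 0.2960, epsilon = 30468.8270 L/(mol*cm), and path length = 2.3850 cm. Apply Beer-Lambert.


Formula: c = A / (epsilon * l)
Substituting: c = 0.2960 / (30468.8270 * 2.3850)
Result: 4.0733e-06 mol/L


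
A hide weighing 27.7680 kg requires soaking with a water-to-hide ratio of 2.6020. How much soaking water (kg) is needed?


Formula: Water = hide_weight * ratio
Substituting: Water = 27.7680 * 2.6020
Result: 72.2523 kg


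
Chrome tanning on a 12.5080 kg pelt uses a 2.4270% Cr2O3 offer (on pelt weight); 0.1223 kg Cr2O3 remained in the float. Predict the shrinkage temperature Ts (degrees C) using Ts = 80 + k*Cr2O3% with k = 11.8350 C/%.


Offered = pelt * offer_pct / 100 = 12.5080 * 2.4270 / 100 = 0.3036 kg
Uptake = offered - residual = 0.3036 - 0.1223 = 0.1813 kg
Cr2O3% on pelt = uptake / pelt * 100 = 0.1813 / 12.5080 * 100 = 1.4492 %
Ts = 80 + k * Cr2O3% = 80 + 11.8350 * 1.4492 = 97.1516 C


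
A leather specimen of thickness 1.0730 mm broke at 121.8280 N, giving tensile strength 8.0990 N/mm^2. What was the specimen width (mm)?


Formula: w = F / (TS * t)
Substituting: w = 121.8280 / (8.0990 * 1.0730)
Result: 14.0190 mm


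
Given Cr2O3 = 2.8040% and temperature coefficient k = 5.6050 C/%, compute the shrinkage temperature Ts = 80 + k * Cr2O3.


Formula: Ts = 80 + k * Cr2O3
Substituting: Ts = 80 + 5.6050 * 2.8040
Result: 95.7164 C


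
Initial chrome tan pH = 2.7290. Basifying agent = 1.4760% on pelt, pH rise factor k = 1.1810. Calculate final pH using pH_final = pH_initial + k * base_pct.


Formula: pH_final = pH_initial + k * base_pct
Substituting: pH_final = 2.7290 + 1.1810 * 1.4760
Result: 4.4722


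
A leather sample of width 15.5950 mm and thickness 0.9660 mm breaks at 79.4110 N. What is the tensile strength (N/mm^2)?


Formula: TS = force / (width * thickness)
Substituting: TS = 79.4110 / (15.5950 * 0.9660)
Result: 5.2713 N/mm^2


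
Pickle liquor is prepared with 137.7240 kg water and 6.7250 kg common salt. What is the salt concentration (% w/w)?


Formula: Conc = salt / (water + salt) * 100
Substituting: Conc = 6.7250 / (137.7240 + 6.7250) * 100
Result: 4.6556 %


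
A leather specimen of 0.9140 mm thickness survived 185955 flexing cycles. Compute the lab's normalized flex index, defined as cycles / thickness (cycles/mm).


Formula: Index = cycles / thickness
Substituting: Index = 185955 / 0.9140
Result: 203451.8600 cycles/mm


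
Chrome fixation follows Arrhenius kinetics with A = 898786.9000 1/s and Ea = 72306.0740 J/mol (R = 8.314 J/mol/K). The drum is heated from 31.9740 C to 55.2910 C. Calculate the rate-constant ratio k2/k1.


T1 = 31.9740 + 273.15 = 305.1240 K; T2 = 55.2910 + 273.15 = 328.4410 K
k1 = A * exp(-Ea/(R*T1)) = 898786.9000 * exp(-72306.0740/(8.314*305.1240)) = 3.7586e-07 1/s
k2 = A * exp(-Ea/(R*T2)) = 898786.9000 * exp(-72306.0740/(8.314*328.4410)) = 2.8433e-06 1/s
k2/k1 = 2.8433e-06 / 3.7586e-07 = 7.5648


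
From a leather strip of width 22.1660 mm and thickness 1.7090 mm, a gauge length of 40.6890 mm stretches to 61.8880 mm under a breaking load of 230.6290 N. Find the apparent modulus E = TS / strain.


TS = F / (w * t) = 230.6290 / (22.1660 * 1.7090) = 6.0881 N/mm^2
strain = (Lf - L0) / L0 = (61.8880 - 40.6890) / 40.6890 = 0.5210
E = TS / strain = 6.0881 / 0.5210 = 11.6855 N/mm^2


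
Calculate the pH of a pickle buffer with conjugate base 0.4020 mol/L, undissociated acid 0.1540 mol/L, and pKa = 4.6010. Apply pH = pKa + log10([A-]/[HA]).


ratio = [A-] / [HA] = 0.4020 / 0.1540 = 2.6104
log10(ratio) = 0.4167
pH = pKa + log10(ratio) = 4.6010 + 0.4167 = 5.0177


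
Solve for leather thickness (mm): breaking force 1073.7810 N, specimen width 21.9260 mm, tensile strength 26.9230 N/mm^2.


Formula: t = F / (TS * w)
Substituting: t = 1073.7810 / (26.9230 * 21.9260)
Result: 1.8190 mm


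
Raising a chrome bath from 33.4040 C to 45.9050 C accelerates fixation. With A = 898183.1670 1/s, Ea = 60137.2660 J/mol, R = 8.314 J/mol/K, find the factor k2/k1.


T1 = 33.4040 + 273.15 = 306.5540 K; T2 = 45.9050 + 273.15 = 319.0550 K
k1 = A * exp(-Ea/(R*T1)) = 898183.1670 * exp(-60137.2660/(8.314*306.5540)) = 5.0819e-05 1/s
k2 = A * exp(-Ea/(R*T2)) = 898183.1670 * exp(-60137.2660/(8.314*319.0550)) = 1.2810e-04 1/s
k2/k1 = 1.2810e-04 / 5.0819e-05 = 2.5206


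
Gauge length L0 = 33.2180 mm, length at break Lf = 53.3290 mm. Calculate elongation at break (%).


Formula: Elongation = (Lf - L0) / L0 * 100
Substituting: Elongation = (53.3290 - 33.2180) / 33.2180 * 100
Result: 60.5425 %


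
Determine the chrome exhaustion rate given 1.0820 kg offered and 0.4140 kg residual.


Formula: Uptake = (offered - residual) / offered * 100
Substituting: Uptake = (1.0820 - 0.4140) / 1.0820 * 100
Result: 61.7375 %


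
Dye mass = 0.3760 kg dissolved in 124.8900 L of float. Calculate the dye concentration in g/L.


Formula: Conc = dye_mass(kg) / volume(L) * 1000
Substituting: Conc = 0.3760 / 124.8900 * 1000
Result: 3.0106 g/L


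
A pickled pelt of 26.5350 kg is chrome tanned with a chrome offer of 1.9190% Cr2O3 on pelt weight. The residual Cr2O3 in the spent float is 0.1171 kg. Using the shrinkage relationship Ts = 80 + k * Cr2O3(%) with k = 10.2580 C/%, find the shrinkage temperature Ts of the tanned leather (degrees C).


Offered = pelt * offer_pct / 100 = 26.5350 * 1.9190 / 100 = 0.5092 kg
Uptake = offered - residual = 0.5092 - 0.1171 = 0.3921 kg
Cr2O3% on pelt = uptake / pelt * 100 = 0.3921 / 26.5350 * 100 = 1.4777 %
Ts = 80 + k * Cr2O3% = 80 + 10.2580 * 1.4777 = 95.1582 C


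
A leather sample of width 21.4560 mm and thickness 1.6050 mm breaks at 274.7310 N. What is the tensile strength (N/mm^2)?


Formula: TS = force / (width * thickness)
Substituting: TS = 274.7310 / (21.4560 * 1.6050)
Result: 7.9778 N/mm^2


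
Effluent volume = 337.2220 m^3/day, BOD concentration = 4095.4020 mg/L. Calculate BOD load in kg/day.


Formula: BOD_load = volume * conc / 1000
Substituting: BOD_load = 337.2220 * 4095.4020 / 1000
Result: 1381.0597 kg/day


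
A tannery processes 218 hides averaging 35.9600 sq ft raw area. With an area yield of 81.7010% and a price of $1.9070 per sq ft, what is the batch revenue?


Raw_total = N * avg_area = 218 * 35.9600 = 7839.2800 sq ft
Finished = Raw_total * yield / 100 = 7839.2800 * 81.7010 / 100 = 6404.7702 sq ft
Value = Finished * price = 6404.7702 * 1.9070 = 12213.8967 $


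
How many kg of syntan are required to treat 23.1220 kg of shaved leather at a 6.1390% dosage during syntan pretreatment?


Formula: Syntan = substrate * pct / 100
Substituting: Syntan = 23.1220 * 6.1390 / 100
Result: 1.4195 kg


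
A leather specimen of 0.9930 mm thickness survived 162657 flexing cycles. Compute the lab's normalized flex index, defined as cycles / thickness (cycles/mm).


Formula: Index = cycles / thickness
Substituting: Index = 162657 / 0.9930
Result: 163803.6254 cycles/mm


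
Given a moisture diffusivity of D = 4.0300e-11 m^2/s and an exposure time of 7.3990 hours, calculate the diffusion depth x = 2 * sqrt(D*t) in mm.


t = 7.3990 hr * 3600 = 26636.4000 s
D * t = 4.0300e-11 * 26636.4000 = 1.0734e-06
x = 2 * sqrt(D*t) = 2 * sqrt(1.0734e-06) = 0.00207215 m = 2.0721 mm


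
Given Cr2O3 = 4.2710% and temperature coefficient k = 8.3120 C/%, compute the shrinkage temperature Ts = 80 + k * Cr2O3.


Formula: Ts = 80 + k * Cr2O3
Substituting: Ts = 80 + 8.3120 * 4.2710
Result: 115.5006 C


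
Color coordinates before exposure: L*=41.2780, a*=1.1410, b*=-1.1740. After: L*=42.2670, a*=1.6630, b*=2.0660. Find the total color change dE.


dL = 0.9890, da = 0.5220, db = 3.2400
dE = sqrt(0.9890^2 + 0.5220^2 + 3.2400^2) = 3.4276


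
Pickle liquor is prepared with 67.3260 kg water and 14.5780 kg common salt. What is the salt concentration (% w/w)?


Formula: Conc = salt / (water + salt) * 100
Substituting: Conc = 14.5780 / (67.3260 + 14.5780) * 100
Result: 17.7989 %


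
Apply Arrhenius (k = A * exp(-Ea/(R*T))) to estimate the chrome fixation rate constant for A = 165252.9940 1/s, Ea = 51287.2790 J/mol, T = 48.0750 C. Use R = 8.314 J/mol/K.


T_K = T_C + 273.15 = 48.0750 + 273.15 = 321.2250 K
exponent = -Ea / (R * T_K) = -51287.2790 / (8.314 * 321.2250) = -19.2039
k = A * exp(exponent) = 165252.9940 * exp(-19.2039) = 7.5507e-04 1/s


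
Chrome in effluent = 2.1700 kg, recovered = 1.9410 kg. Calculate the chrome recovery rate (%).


Formula: Recovery = recovered / input * 100
Substituting: Recovery = 1.9410 / 2.1700 * 100
Result: 89.4470 %


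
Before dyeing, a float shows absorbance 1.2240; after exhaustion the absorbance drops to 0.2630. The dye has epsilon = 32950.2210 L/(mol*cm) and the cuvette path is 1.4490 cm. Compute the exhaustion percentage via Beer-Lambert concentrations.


c_initial = A_i / (epsilon * l) = 1.2240 / (32950.2210 * 1.4490) = 2.5636e-05 mol/L
c_final = A_f / (epsilon * l) = 0.2630 / (32950.2210 * 1.4490) = 5.5084e-06 mol/L
Exhaustion = (c_initial - c_final) / c_initial * 100 = (2.5636e-05 - 5.5084e-06) / 2.5636e-05 * 100 = 78.5131 %


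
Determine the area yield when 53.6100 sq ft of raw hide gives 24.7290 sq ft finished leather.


Formula: Yield = finished / raw * 100
Substituting: Yield = 24.7290 / 53.6100 * 100
Result: 46.1276 %


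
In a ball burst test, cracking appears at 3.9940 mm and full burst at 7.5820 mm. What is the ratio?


Formula: Ratio = crack / burst
Substituting: Ratio = 3.9940 / 7.5820
Result: 0.5268


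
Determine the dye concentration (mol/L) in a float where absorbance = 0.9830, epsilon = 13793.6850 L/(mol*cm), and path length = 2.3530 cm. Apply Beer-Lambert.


Formula: c = A / (epsilon * l)
Substituting: c = 0.9830 / (13793.6850 * 2.3530)
Result: 3.0287e-05 mol/L


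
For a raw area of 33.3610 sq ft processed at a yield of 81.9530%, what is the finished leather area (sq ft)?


Formula: finished = raw * yield / 100
Substituting: finished = 33.3610 * 81.9530 / 100
Result: 27.3403 sq ft


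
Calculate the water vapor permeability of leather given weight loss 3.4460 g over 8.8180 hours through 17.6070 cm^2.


Formula: WVP = loss / (area * time)
Substituting: WVP = 3.4460 / (17.6070 * 8.8180)
Result: 0.0221952 g/(cm^2*hr)


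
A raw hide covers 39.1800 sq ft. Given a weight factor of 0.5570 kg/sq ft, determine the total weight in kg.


Formula: Weight = area * weight_per_sqft
Substituting: Weight = 39.1800 * 0.5570
Result: 21.8233 kg


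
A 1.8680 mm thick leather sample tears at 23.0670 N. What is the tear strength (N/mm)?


Formula: Tear strength = force / thickness
Substituting: Tear strength = 23.0670 / 1.8680
Result: 12.3485 N/mm


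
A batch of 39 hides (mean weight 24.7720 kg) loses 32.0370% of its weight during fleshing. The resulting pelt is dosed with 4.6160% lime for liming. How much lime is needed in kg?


Total_raw = N * avg_wt = 39 * 24.7720 = 966.1080 kg
Substrate = Total_raw * (1 - loss/100) = 966.1080 * (1 - 32.0370/100) = 656.5960 kg
Lime = Substrate * pct / 100 = 656.5960 * 4.6160 / 100 = 30.3085 kg


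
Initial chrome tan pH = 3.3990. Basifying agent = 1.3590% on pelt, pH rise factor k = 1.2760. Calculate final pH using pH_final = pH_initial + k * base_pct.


Formula: pH_final = pH_initial + k * base_pct
Substituting: pH_final = 3.3990 + 1.2760 * 1.3590
Result: 5.1331


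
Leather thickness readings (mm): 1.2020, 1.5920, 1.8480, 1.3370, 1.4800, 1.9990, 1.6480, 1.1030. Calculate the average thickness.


Formula: Average = sum / n
Substituting: Average = 12.2090 / 8
Result: 1.5261 mm


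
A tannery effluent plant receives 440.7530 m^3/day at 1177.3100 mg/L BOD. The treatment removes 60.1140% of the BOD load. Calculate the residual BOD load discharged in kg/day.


Load_in = volume * conc / 1000 = 440.7530 * 1177.3100 / 1000 = 518.9029 kg/day
Removed = Load_in * eff / 100 = 518.9029 * 60.1140 / 100 = 311.9333 kg/day
Load_out = Load_in - Removed = 518.9029 - 311.9333 = 206.9696 kg/day


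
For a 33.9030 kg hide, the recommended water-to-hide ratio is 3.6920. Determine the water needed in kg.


Formula: Water = hide_weight * ratio
Substituting: Water = 33.9030 * 3.6920
Result: 125.1699 kg


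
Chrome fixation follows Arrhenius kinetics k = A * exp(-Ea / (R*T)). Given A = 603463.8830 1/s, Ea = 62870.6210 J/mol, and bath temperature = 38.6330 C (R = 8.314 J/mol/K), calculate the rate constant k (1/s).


T_K = T_C + 273.15 = 38.6330 + 273.15 = 311.7830 K
exponent = -Ea / (R * T_K) = -62870.6210 / (8.314 * 311.7830) = -24.2541
k = A * exp(exponent) = 603463.8830 * exp(-24.2541) = 1.7670e-05 1/s


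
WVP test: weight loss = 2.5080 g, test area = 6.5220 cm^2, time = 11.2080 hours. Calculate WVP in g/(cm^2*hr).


Formula: WVP = loss / (area * time)
Substituting: WVP = 2.5080 / (6.5220 * 11.2080)
Result: 0.0343098 g/(cm^2*hr)


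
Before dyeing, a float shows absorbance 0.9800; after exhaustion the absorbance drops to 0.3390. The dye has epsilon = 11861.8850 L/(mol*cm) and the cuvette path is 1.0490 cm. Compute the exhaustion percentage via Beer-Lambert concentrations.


c_initial = A_i / (epsilon * l) = 0.9800 / (11861.8850 * 1.0490) = 7.8758e-05 mol/L
c_final = A_f / (epsilon * l) = 0.3390 / (11861.8850 * 1.0490) = 2.7244e-05 mol/L
Exhaustion = (c_initial - c_final) / c_initial * 100 = (7.8758e-05 - 2.7244e-05) / 7.8758e-05 * 100 = 65.4082 %


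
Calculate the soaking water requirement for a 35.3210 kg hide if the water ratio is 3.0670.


Formula: Water = hide_weight * ratio
Substituting: Water = 35.3210 * 3.0670
Result: 108.3295 kg


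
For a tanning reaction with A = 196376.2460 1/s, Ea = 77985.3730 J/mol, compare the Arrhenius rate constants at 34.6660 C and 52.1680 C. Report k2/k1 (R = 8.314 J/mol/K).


T1 = 34.6660 + 273.15 = 307.8160 K; T2 = 52.1680 + 273.15 = 325.3180 K
k1 = A * exp(-Ea/(R*T1)) = 196376.2460 * exp(-77985.3730/(8.314*307.8160)) = 1.1453e-08 1/s
k2 = A * exp(-Ea/(R*T2)) = 196376.2460 * exp(-77985.3730/(8.314*325.3180)) = 5.9010e-08 1/s
k2/k1 = 5.9010e-08 / 1.1453e-08 = 5.1522


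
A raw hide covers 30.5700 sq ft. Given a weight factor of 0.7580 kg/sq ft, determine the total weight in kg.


Formula: Weight = area * weight_per_sqft
Substituting: Weight = 30.5700 * 0.7580
Result: 23.1721 kg


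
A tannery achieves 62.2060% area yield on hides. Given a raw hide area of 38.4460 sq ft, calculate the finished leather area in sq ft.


Formula: finished = raw * yield / 100
Substituting: finished = 38.4460 * 62.2060 / 100
Result: 23.9157 sq ft


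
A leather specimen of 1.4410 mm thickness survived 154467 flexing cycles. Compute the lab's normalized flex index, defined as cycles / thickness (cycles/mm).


Formula: Index = cycles / thickness
Substituting: Index = 154467 / 1.4410
Result: 107194.3095 cycles/mm


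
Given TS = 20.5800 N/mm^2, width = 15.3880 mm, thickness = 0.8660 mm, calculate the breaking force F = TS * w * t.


Formula: F = TS * w * t
Substituting: F = 20.5800 * 15.3880 * 0.8660
Result: 274.2492 N


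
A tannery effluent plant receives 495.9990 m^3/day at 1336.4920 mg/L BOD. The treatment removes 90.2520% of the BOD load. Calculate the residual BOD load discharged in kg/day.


Load_in = volume * conc / 1000 = 495.9990 * 1336.4920 / 1000 = 662.8987 kg/day
Removed = Load_in * eff / 100 = 662.8987 * 90.2520 / 100 = 598.2793 kg/day
Load_out = Load_in - Removed = 662.8987 - 598.2793 = 64.6194 kg/day


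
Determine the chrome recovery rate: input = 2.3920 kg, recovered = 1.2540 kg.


Formula: Recovery = recovered / input * 100
Substituting: Recovery = 1.2540 / 2.3920 * 100
Result: 52.4247 %


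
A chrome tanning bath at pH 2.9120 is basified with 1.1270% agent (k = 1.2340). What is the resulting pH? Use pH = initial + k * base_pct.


Formula: pH_final = pH_initial + k * base_pct
Substituting: pH_final = 2.9120 + 1.2340 * 1.1270
Result: 4.3027


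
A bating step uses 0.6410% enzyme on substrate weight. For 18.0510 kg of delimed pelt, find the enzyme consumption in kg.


Formula: Enzyme = substrate * pct / 100
Substituting: Enzyme = 18.0510 * 0.6410 / 100
Result: 0.1157 kg


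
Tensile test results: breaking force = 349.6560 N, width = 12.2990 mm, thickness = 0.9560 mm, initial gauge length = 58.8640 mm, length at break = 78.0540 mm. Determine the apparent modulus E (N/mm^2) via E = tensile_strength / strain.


TS = F / (w * t) = 349.6560 / (12.2990 * 0.9560) = 29.7381 N/mm^2
strain = (Lf - L0) / L0 = (78.0540 - 58.8640) / 58.8640 = 0.3260
E = TS / strain = 29.7381 / 0.3260 = 91.2196 N/mm^2


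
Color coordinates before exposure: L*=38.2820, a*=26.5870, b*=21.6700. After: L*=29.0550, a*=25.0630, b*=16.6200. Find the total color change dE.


dL = -9.2270, da = -1.5240, db = -5.0500
dE = sqrt((-9.2270)^2 + (-1.5240)^2 + (-5.0500)^2) = 10.6284


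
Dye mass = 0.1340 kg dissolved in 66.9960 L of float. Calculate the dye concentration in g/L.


Formula: Conc = dye_mass(kg) / volume(L) * 1000
Substituting: Conc = 0.1340 / 66.9960 * 1000
Result: 2.0001 g/L


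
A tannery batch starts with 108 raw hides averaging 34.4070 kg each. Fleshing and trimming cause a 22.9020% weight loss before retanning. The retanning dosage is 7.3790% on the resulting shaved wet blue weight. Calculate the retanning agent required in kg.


Total_raw = N * avg_wt = 108 * 34.4070 = 3715.9560 kg
Substrate = Total_raw * (1 - loss/100) = 3715.9560 * (1 - 22.9020/100) = 2864.9278 kg
Retan = Substrate * pct / 100 = 2864.9278 * 7.3790 / 100 = 211.4030 kg


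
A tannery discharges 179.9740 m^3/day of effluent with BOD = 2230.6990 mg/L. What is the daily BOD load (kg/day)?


Formula: BOD_load = volume * conc / 1000
Substituting: BOD_load = 179.9740 * 2230.6990 / 1000
Result: 401.4678 kg/day


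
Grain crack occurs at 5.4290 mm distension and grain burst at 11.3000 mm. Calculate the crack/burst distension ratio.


Formula: Ratio = crack / burst
Substituting: Ratio = 5.4290 / 11.3000
Result: 0.4804


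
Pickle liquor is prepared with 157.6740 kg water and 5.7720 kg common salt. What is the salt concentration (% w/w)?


Formula: Conc = salt / (water + salt) * 100
Substituting: Conc = 5.7720 / (157.6740 + 5.7720) * 100
Result: 3.5314 %


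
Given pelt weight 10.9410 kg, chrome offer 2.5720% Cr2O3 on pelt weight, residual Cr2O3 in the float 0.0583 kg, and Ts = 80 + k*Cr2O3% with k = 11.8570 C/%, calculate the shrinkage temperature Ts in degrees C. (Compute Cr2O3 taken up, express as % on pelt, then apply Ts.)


Offered = pelt * offer_pct / 100 = 10.9410 * 2.5720 / 100 = 0.2814 kg
Uptake = offered - residual = 0.2814 - 0.0583 = 0.2231 kg
Cr2O3% on pelt = uptake / pelt * 100 = 0.2231 / 10.9410 * 100 = 2.0391 %
Ts = 80 + k * Cr2O3% = 80 + 11.8570 * 2.0391 = 104.1781 C


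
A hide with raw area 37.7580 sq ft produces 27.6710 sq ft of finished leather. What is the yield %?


Formula: Yield = finished / raw * 100
Substituting: Yield = 27.6710 / 37.7580 * 100
Result: 73.2851 %


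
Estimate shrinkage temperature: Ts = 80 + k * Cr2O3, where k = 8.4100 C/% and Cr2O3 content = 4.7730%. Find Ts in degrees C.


Formula: Ts = 80 + k * Cr2O3
Substituting: Ts = 80 + 8.4100 * 4.7730
Result: 120.1409 C


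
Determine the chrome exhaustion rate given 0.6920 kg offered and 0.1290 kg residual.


Formula: Uptake = (offered - residual) / offered * 100
Substituting: Uptake = (0.6920 - 0.1290) / 0.6920 * 100
Result: 81.3584 %


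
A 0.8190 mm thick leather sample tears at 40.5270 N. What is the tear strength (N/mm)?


Formula: Tear strength = force / thickness
Substituting: Tear strength = 40.5270 / 0.8190
Result: 49.4835 N/mm


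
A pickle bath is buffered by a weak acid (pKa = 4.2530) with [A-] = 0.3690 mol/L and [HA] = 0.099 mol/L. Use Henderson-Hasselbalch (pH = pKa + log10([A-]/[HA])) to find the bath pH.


ratio = [A-] / [HA] = 0.3690 / 0.099 = 3.7273
log10(ratio) = 0.5714
pH = pKa + log10(ratio) = 4.2530 + 0.5714 = 4.8244


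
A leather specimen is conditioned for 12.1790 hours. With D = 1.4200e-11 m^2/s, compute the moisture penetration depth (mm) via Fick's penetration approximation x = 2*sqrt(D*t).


t = 12.1790 hr * 3600 = 43844.4000 s
D * t = 1.4200e-11 * 43844.4000 = 6.2259e-07
x = 2 * sqrt(D*t) = 2 * sqrt(6.2259e-07) = 0.00157809 m = 1.5781 mm


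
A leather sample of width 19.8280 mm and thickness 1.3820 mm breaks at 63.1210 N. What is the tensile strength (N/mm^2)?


Formula: TS = force / (width * thickness)
Substituting: TS = 63.1210 / (19.8280 * 1.3820)
Result: 2.3035 N/mm^2


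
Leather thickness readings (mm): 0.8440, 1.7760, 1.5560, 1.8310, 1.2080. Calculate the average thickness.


Formula: Average = sum / n
Substituting: Average = 7.2150 / 5
Result: 1.4430 mm


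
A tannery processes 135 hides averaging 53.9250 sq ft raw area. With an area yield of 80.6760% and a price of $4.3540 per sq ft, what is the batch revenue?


Raw_total = N * avg_area = 135 * 53.9250 = 7279.8750 sq ft
Finished = Raw_total * yield / 100 = 7279.8750 * 80.6760 / 100 = 5873.1120 sq ft
Value = Finished * price = 5873.1120 * 4.3540 = 25571.5295 $


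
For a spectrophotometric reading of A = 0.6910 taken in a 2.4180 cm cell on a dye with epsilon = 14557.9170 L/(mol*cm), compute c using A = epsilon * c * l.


Formula: c = A / (epsilon * l)
Substituting: c = 0.6910 / (14557.9170 * 2.4180)
Result: 1.9630e-05 mol/L


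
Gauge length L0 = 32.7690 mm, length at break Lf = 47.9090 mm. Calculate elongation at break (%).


Formula: Elongation = (Lf - L0) / L0 * 100
Substituting: Elongation = (47.9090 - 32.7690) / 32.7690 * 100
Result: 46.2022 %


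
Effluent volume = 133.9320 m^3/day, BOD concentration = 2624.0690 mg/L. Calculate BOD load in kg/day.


Formula: BOD_load = volume * conc / 1000
Substituting: BOD_load = 133.9320 * 2624.0690 / 1000
Result: 351.4468 kg/day


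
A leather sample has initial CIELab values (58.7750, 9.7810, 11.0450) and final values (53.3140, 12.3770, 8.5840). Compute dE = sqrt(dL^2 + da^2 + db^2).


dL = -5.4610, da = 2.5960, db = -2.4610
dE = sqrt((-5.4610)^2 + 2.5960^2 + (-2.4610)^2) = 6.5283


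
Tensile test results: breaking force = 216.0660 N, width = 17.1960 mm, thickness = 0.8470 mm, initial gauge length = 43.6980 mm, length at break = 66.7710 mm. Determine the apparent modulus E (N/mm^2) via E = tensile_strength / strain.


TS = F / (w * t) = 216.0660 / (17.1960 * 0.8470) = 14.8346 N/mm^2
strain = (Lf - L0) / L0 = (66.7710 - 43.6980) / 43.6980 = 0.5280
E = TS / strain = 14.8346 / 0.5280 = 28.0953 N/mm^2


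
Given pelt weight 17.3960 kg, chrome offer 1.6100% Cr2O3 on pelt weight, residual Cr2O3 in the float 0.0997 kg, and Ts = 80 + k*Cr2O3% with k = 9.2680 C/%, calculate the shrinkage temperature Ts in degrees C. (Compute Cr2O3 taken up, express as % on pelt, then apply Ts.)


Offered = pelt * offer_pct / 100 = 17.3960 * 1.6100 / 100 = 0.2801 kg
Uptake = offered - residual = 0.2801 - 0.0997 = 0.1804 kg
Cr2O3% on pelt = uptake / pelt * 100 = 0.1804 / 17.3960 * 100 = 1.0369 %
Ts = 80 + k * Cr2O3% = 80 + 9.2680 * 1.0369 = 89.6098 C


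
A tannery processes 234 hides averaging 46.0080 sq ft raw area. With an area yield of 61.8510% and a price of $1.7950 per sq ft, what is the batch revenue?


Raw_total = N * avg_area = 234 * 46.0080 = 10765.8720 sq ft
Finished = Raw_total * yield / 100 = 10765.8720 * 61.8510 / 100 = 6658.7995 sq ft
Value = Finished * price = 6658.7995 * 1.7950 = 11952.5451 $


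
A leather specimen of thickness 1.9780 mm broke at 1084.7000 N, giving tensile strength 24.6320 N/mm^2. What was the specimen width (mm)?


Formula: w = F / (TS * t)
Substituting: w = 1084.7000 / (24.6320 * 1.9780)
Result: 22.2630 mm


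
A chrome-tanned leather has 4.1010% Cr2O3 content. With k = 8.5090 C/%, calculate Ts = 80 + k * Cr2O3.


Formula: Ts = 80 + k * Cr2O3
Substituting: Ts = 80 + 8.5090 * 4.1010
Result: 114.8954 C


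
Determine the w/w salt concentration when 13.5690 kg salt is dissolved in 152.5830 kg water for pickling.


Formula: Conc = salt / (water + salt) * 100
Substituting: Conc = 13.5690 / (152.5830 + 13.5690) * 100
Result: 8.1666 %


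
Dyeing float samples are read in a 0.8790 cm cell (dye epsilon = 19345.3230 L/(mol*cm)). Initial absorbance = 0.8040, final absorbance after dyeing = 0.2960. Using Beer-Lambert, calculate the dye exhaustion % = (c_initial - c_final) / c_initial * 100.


c_initial = A_i / (epsilon * l) = 0.8040 / (19345.3230 * 0.8790) = 4.7281e-05 mol/L
c_final = A_f / (epsilon * l) = 0.2960 / (19345.3230 * 0.8790) = 1.7407e-05 mol/L
Exhaustion = (c_initial - c_final) / c_initial * 100 = (4.7281e-05 - 1.7407e-05) / 4.7281e-05 * 100 = 63.1841 %


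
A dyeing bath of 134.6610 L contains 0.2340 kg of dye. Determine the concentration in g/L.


Formula: Conc = dye_mass(kg) / volume(L) * 1000
Substituting: Conc = 0.2340 / 134.6610 * 1000
Result: 1.7377 g/L


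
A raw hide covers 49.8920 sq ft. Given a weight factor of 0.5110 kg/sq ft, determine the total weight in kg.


Formula: Weight = area * weight_per_sqft
Substituting: Weight = 49.8920 * 0.5110
Result: 25.4948 kg


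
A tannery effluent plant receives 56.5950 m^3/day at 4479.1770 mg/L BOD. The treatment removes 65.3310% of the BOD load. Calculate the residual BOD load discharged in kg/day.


Load_in = volume * conc / 1000 = 56.5950 * 4479.1770 / 1000 = 253.4990 kg/day
Removed = Load_in * eff / 100 = 253.4990 * 65.3310 / 100 = 165.6134 kg/day
Load_out = Load_in - Removed = 253.4990 - 165.6134 = 87.8856 kg/day


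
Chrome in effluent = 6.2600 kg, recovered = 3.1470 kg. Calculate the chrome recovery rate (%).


Formula: Recovery = recovered / input * 100
Substituting: Recovery = 3.1470 / 6.2600 * 100
Result: 50.2716 %


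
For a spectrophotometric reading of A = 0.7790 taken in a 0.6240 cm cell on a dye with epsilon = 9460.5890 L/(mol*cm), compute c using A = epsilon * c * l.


Formula: c = A / (epsilon * l)
Substituting: c = 0.7790 / (9460.5890 * 0.6240)
Result: 1.3196e-04 mol/L


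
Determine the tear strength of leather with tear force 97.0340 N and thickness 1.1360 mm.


Formula: Tear strength = force / thickness
Substituting: Tear strength = 97.0340 / 1.1360
Result: 85.4173 N/mm


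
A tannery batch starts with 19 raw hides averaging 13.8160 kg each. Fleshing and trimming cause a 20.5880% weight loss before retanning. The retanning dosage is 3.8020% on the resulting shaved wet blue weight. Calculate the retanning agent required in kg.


Total_raw = N * avg_wt = 19 * 13.8160 = 262.5040 kg
Substrate = Total_raw * (1 - loss/100) = 262.5040 * (1 - 20.5880/100) = 208.4597 kg
Retan = Substrate * pct / 100 = 208.4597 * 3.8020 / 100 = 7.9256 kg


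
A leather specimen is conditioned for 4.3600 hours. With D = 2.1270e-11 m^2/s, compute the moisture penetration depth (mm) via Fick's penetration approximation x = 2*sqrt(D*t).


t = 4.3600 hr * 3600 = 15696.0000 s
D * t = 2.1270e-11 * 15696.0000 = 3.3385e-07
x = 2 * sqrt(D*t) = 2 * sqrt(3.3385e-07) = 0.0011556 m = 1.1556 mm


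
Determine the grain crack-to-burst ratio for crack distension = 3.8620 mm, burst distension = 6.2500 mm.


Formula: Ratio = crack / burst
Substituting: Ratio = 3.8620 / 6.2500
Result: 0.6179


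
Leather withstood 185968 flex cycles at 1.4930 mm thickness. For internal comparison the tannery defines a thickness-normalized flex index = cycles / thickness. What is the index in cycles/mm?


Formula: Index = cycles / thickness
Substituting: Index = 185968 / 1.4930
Result: 124559.9464 cycles/mm


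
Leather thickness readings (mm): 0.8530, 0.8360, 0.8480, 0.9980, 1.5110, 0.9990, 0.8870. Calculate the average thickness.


Formula: Average = sum / n
Substituting: Average = 6.9320 / 7
Result: 0.9903 mm


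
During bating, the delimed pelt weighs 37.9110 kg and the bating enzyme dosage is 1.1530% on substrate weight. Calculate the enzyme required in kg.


Formula: Enzyme = substrate * pct / 100
Substituting: Enzyme = 37.9110 * 1.1530 / 100
Result: 0.4371 kg


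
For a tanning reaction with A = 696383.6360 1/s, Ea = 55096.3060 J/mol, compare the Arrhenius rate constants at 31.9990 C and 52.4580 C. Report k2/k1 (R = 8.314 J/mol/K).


T1 = 31.9990 + 273.15 = 305.1490 K; T2 = 52.4580 + 273.15 = 325.6080 K
k1 = A * exp(-Ea/(R*T1)) = 696383.6360 * exp(-55096.3060/(8.314*305.1490)) = 2.5779e-04 1/s
k2 = A * exp(-Ea/(R*T2)) = 696383.6360 * exp(-55096.3060/(8.314*325.6080)) = 0.00100897 1/s
k2/k1 = 0.00100897 / 2.5779e-04 = 3.9140


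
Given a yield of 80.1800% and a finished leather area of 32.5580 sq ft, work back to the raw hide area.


Formula: raw = finished * 100 / yield
Substituting: raw = 32.5580 * 100 / 80.1800
Result: 40.6061 sq ft


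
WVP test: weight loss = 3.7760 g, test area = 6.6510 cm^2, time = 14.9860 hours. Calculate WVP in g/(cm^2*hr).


Formula: WVP = loss / (area * time)
Substituting: WVP = 3.7760 / (6.6510 * 14.9860)
Result: 0.0378843 g/(cm^2*hr)
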